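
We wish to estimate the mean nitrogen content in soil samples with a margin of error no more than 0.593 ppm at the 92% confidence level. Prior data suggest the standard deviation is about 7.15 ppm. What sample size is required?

For a mean, the margin of error is E = z·σ/√n, so n = (zσ/E)².
At 92% confidence, z = 1.751.
n = (1.751 × 7.15 / 0.593)² = 445.73
Round up: n = 446.

446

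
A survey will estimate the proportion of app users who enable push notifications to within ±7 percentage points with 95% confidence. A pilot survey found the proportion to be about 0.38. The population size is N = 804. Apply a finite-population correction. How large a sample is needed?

151

For a proportion with margin E = 0.07 at 95% confidence, z = 1.960.
n = p̂(1−p̂)(z/E)² = 0.38 × 0.62 × (1.960/0.07)² = 184.71 — call this n₀.
Finite-population correction with N = 804: n = n₀ / (1 + (n₀−1)/N) = 184.71 / 1.228 = 150.42
Round up: n = 151.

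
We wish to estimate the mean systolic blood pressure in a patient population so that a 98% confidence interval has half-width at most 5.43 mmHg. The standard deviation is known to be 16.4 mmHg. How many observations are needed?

50

For a mean, the margin of error is E = z·σ/√n, so n = (zσ/E)².
At 98% confidence, z = 2.326.
n = (2.326 × 16.4 / 5.43)² = 49.35
Round up: n = 50.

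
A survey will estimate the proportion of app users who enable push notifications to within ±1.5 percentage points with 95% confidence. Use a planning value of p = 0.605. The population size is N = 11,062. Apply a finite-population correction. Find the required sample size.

2981

For a proportion with margin E = 0.015 at 95% confidence, z = 1.960.
n = p̂(1−p̂)(z/E)² = 0.605 × 0.395 × (1.960/0.015)² = 4080.21 — call this n₀.
Finite-population correction with N = 11,062: n = n₀ / (1 + (n₀−1)/N) = 4080.21 / 1.369 = 2980.43
Round up: n = 2981.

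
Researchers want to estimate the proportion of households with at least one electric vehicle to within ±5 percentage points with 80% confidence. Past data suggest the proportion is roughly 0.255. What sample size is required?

125

For a proportion with margin E = 0.05 at 80% confidence, z = 1.282.
n = p̂(1−p̂)(z/E)² = 0.255 × 0.745 × (1.282/0.05)² = 124.89
Round up: n = 125.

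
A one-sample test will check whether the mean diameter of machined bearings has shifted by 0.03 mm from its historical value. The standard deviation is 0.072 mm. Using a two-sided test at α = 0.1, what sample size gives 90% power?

For a one-sample z-test, n = ((z_{α/2} + z_β)·σ/δ)².
z_{α/2} = 1.645 (two-sided α = 0.1); z_β = 1.282 (power 90% → β = 0.1).
n = (2.927 × 0.072 / 0.03)² = 49.35
Round up: n = 50.

50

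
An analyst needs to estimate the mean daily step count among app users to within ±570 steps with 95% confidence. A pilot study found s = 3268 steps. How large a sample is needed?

127

For a mean, the margin of error is E = z·σ/√n, so n = (zσ/E)².
At 95% confidence, z = 1.960.
n = (1.960 × 3268 / 570)² = 126.28
Round up: n = 127.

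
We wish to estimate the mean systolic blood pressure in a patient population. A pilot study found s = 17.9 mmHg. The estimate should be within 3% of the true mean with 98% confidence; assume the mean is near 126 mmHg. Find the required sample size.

For a mean, the margin of error is E = z·σ/√n, so n = (zσ/E)².
At 98% confidence, z = 2.326.
E = 3% of 126 = 3.78 mmHg.
n = (2.326 × 17.9 / 3.78)² = 121.32
Round up: n = 122.

122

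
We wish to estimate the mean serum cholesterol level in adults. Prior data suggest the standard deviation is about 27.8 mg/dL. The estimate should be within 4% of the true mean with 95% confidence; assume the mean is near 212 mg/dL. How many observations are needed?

42

For a mean, the margin of error is E = z·σ/√n, so n = (zσ/E)².
At 95% confidence, z = 1.960.
E = 4% of 212 = 8.48 mg/dL.
n = (1.960 × 27.8 / 8.48)² = 41.29
Round up: n = 42.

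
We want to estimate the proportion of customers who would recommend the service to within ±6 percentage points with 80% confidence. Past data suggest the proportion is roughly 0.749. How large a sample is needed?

For a proportion with margin E = 0.06 at 80% confidence, z = 1.282.
n = p̂(1−p̂)(z/E)² = 0.749 × 0.251 × (1.282/0.06)² = 85.83
Round up: n = 86.

n = 86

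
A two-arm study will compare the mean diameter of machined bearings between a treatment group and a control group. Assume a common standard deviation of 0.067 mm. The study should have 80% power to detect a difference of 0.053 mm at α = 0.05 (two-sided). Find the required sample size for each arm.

For two equal groups, n per group = 2·((z_{α/2} + z_β)·σ/δ)².
z_{α/2} = 1.960; z_β = 0.842 (power 80%).
n = 2 × (2.802 × 0.067 / 0.053)² = 2 × 12.55 = 25.10
Round up: n = 26 per group.

26 per group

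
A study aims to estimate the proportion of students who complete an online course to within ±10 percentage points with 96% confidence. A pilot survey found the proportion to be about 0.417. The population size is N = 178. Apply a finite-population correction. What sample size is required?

For a proportion with margin E = 0.1 at 96% confidence, z = 2.054.
n = p̂(1−p̂)(z/E)² = 0.417 × 0.583 × (2.054/0.1)² = 102.57 — call this n₀.
Finite-population correction with N = 178: n = n₀ / (1 + (n₀−1)/N) = 102.57 / 1.571 = 65.29
Round up: n = 66.

n = 66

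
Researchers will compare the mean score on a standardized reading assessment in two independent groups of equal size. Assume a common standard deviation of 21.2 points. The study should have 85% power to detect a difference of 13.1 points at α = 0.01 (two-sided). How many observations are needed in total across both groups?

For two equal groups, n per group = 2·((z_{α/2} + z_β)·σ/δ)².
z_{α/2} = 2.576; z_β = 1.036 (power 85%).
n = 2 × (3.612 × 21.2 / 13.1)² = 2 × 34.17 = 68.34
Round up: n = 69 per group.
Total across both groups: 2 × 69 = 138.

138 total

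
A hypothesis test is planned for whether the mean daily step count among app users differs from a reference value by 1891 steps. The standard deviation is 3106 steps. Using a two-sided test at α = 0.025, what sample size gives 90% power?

n = 34

For a one-sample z-test, n = ((z_{α/2} + z_β)·σ/δ)².
z_{α/2} = 2.241 (two-sided α = 0.025); z_β = 1.282 (power 90% → β = 0.1).
n = (3.523 × 3106 / 1891)² = 33.48
Round up: n = 34.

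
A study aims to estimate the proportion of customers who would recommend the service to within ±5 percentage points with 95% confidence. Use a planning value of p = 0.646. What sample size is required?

n = 352

For a proportion with margin E = 0.05 at 95% confidence, z = 1.960.
n = p̂(1−p̂)(z/E)² = 0.646 × 0.354 × (1.960/0.05)² = 351.40
Round up: n = 352.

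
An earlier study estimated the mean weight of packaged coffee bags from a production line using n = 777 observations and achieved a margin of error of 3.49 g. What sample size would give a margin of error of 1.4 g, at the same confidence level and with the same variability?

Margin of error scales as 1/√n, so n₂ = n₁·(E₁/E₂)².
n₂ = 777 × (3.49/1.4)² = 777 × 6.214 = 4828.28
Round up: n₂ = 4829.

4829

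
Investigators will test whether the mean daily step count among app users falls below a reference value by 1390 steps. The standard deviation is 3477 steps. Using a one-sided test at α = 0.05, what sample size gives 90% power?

54

For a one-sample z-test, n = ((z_α + z_β)·σ/δ)².
z_α = 1.645 (one-sided α = 0.05); z_β = 1.282 (power 90% → β = 0.1).
n = (2.927 × 3477 / 1390)² = 53.61
Round up: n = 54.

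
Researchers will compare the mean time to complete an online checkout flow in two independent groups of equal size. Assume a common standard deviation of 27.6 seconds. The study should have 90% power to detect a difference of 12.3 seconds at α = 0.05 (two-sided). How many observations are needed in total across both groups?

212 total

For two equal groups, n per group = 2·((z_{α/2} + z_β)·σ/δ)².
z_{α/2} = 1.960; z_β = 1.282 (power 90%).
n = 2 × (3.242 × 27.6 / 12.3)² = 2 × 52.92 = 105.84
Round up: n = 106 per group.
Total across both groups: 2 × 106 = 212.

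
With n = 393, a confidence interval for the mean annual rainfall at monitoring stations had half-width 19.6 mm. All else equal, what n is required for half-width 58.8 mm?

44

Margin of error scales as 1/√n, so n₂ = n₁·(E₁/E₂)².
n₂ = 393 × (19.6/58.8)² = 393 × 0.1111 = 43.66
Round up: n₂ = 44.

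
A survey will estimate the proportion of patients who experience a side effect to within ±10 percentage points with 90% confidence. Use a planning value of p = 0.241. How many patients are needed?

n = 50

For a proportion with margin E = 0.1 at 90% confidence, z = 1.645.
n = p̂(1−p̂)(z/E)² = 0.241 × 0.759 × (1.645/0.1)² = 49.50
Round up: n = 50.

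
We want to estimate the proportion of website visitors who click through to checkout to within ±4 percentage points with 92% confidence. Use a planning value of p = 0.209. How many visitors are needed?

n = 317

For a proportion with margin E = 0.04 at 92% confidence, z = 1.751.
n = p̂(1−p̂)(z/E)² = 0.209 × 0.791 × (1.751/0.04)² = 316.79
Round up: n = 317.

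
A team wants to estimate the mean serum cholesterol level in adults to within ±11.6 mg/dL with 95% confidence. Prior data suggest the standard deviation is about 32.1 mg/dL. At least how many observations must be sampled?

For a mean, the margin of error is E = z·σ/√n, so n = (zσ/E)².
At 95% confidence, z = 1.960.
n = (1.960 × 32.1 / 11.6)² = 29.42
Round up: n = 30.

30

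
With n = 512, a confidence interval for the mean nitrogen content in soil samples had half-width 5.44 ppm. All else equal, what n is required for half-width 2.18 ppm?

3189

Margin of error scales as 1/√n, so n₂ = n₁·(E₁/E₂)².
n₂ = 512 × (5.44/2.18)² = 512 × 6.227 = 3188.22
Round up: n₂ = 3189.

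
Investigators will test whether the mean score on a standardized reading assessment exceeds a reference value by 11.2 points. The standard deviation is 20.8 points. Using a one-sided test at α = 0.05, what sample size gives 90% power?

For a one-sample z-test, n = ((z_α + z_β)·σ/δ)².
z_α = 1.645 (one-sided α = 0.05); z_β = 1.282 (power 90% → β = 0.1).
n = (2.927 × 20.8 / 11.2)² = 29.55
Round up: n = 30.

n = 30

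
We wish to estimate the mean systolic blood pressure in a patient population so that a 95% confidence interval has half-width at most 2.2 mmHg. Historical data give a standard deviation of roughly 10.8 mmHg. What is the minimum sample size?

93

For a mean, the margin of error is E = z·σ/√n, so n = (zσ/E)².
At 95% confidence, z = 1.960.
n = (1.960 × 10.8 / 2.2)² = 92.58
Round up: n = 93.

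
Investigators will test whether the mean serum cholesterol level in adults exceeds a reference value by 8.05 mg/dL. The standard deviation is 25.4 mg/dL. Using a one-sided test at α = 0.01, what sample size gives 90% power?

n = 130

For a one-sample z-test, n = ((z_α + z_β)·σ/δ)².
z_α = 2.326 (one-sided α = 0.01); z_β = 1.282 (power 90% → β = 0.1).
n = (3.608 × 25.4 / 8.05)² = 129.60
Round up: n = 130.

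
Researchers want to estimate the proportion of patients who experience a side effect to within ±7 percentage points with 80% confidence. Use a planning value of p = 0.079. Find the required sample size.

For a proportion with margin E = 0.07 at 80% confidence, z = 1.282.
n = p̂(1−p̂)(z/E)² = 0.079 × 0.921 × (1.282/0.07)² = 24.40
Round up: n = 25.

25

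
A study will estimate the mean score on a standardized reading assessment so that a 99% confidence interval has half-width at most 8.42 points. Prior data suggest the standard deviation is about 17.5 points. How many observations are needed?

For a mean, the margin of error is E = z·σ/√n, so n = (zσ/E)².
At 99% confidence, z = 2.576.
n = (2.576 × 17.5 / 8.42)² = 28.66
Round up: n = 29.

29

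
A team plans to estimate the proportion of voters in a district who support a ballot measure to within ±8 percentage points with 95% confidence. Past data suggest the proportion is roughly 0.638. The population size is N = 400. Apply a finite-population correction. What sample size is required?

For a proportion with margin E = 0.08 at 95% confidence, z = 1.960.
n = p̂(1−p̂)(z/E)² = 0.638 × 0.362 × (1.960/0.08)² = 138.63 — call this n₀.
Finite-population correction with N = 400: n = n₀ / (1 + (n₀−1)/N) = 138.63 / 1.344 = 103.15
Round up: n = 104.

n = 104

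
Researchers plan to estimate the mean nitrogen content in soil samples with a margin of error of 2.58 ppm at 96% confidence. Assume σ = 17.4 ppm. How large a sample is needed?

For a mean, the margin of error is E = z·σ/√n, so n = (zσ/E)².
At 96% confidence, z = 2.054.
n = (2.054 × 17.4 / 2.58)² = 191.89
Round up: n = 192.

n = 192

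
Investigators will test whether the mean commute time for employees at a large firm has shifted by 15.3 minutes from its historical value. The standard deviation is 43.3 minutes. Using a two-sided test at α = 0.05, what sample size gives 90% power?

85

For a one-sample z-test, n = ((z_{α/2} + z_β)·σ/δ)².
z_{α/2} = 1.960 (two-sided α = 0.05); z_β = 1.282 (power 90% → β = 0.1).
n = (3.242 × 43.3 / 15.3)² = 84.18
Round up: n = 85.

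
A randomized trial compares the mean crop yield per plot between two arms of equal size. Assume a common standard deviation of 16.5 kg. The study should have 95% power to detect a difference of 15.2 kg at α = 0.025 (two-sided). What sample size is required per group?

36 per group

For two equal groups, n per group = 2·((z_{α/2} + z_β)·σ/δ)².
z_{α/2} = 2.241; z_β = 1.645 (power 95%).
n = 2 × (3.886 × 16.5 / 15.2)² = 2 × 17.79 = 35.58
Round up: n = 36 per group.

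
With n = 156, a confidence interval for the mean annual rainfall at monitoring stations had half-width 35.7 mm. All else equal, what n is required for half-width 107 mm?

18

Margin of error scales as 1/√n, so n₂ = n₁·(E₁/E₂)².
n₂ = 156 × (35.7/107)² = 156 × 0.1113 = 17.36
Round up: n₂ = 18.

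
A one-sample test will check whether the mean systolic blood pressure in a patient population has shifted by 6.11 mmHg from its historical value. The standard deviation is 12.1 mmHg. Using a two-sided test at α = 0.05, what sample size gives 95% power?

For a one-sample z-test, n = ((z_{α/2} + z_β)·σ/δ)².
z_{α/2} = 1.960 (two-sided α = 0.05); z_β = 1.645 (power 95% → β = 0.05).
n = (3.605 × 12.1 / 6.11)² = 50.97
Round up: n = 51.

51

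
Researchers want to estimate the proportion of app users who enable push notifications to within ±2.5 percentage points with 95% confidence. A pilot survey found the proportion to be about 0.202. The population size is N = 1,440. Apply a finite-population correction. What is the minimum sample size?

For a proportion with margin E = 0.025 at 95% confidence, z = 1.960.
n = p̂(1−p̂)(z/E)² = 0.202 × 0.798 × (1.960/0.025)² = 990.80 — call this n₀.
Finite-population correction with N = 1,440: n = n₀ / (1 + (n₀−1)/N) = 990.80 / 1.687 = 587.31
Round up: n = 588.

588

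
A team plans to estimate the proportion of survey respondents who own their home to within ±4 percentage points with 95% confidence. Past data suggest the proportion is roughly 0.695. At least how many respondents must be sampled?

For a proportion with margin E = 0.04 at 95% confidence, z = 1.960.
n = p̂(1−p̂)(z/E)² = 0.695 × 0.305 × (1.960/0.04)² = 508.95
Round up: n = 509.

509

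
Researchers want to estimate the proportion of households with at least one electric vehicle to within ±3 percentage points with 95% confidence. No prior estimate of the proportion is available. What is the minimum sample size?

For a proportion with margin E = 0.03 at 95% confidence, z = 1.960.
With no prior estimate, use p = 0.5, which maximizes p(1−p) at 0.25.
n = 0.25 × (z/E)² = 0.25 × (1.960/0.03)² = 1067.11
Round up: n = 1068.

1068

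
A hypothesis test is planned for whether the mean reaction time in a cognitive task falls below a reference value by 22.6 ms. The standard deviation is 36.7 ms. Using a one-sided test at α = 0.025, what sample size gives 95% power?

For a one-sample z-test, n = ((z_α + z_β)·σ/δ)².
z_α = 1.960 (one-sided α = 0.025); z_β = 1.645 (power 95% → β = 0.05).
n = (3.605 × 36.7 / 22.6)² = 34.27
Round up: n = 35.

35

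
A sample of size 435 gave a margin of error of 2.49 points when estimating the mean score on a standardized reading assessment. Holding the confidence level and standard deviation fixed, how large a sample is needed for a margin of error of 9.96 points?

n = 28

Margin of error scales as 1/√n, so n₂ = n₁·(E₁/E₂)².
n₂ = 435 × (2.49/9.96)² = 435 × 0.0625 = 27.19
Round up: n₂ = 28.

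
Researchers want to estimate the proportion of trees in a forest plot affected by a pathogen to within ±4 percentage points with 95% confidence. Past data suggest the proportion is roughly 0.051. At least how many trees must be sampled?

For a proportion with margin E = 0.04 at 95% confidence, z = 1.960.
n = p̂(1−p̂)(z/E)² = 0.051 × 0.949 × (1.960/0.04)² = 116.21
Round up: n = 117.

n = 117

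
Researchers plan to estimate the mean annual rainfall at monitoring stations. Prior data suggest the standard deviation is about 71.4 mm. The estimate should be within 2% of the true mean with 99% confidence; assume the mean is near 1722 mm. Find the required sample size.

For a mean, the margin of error is E = z·σ/√n, so n = (zσ/E)².
At 99% confidence, z = 2.576.
E = 2% of 1722 = 34.44 mm.
n = (2.576 × 71.4 / 34.44)² = 28.52
Round up: n = 29.

n = 29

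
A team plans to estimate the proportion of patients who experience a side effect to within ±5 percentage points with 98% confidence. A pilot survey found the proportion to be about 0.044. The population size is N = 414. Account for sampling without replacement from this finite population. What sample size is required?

For a proportion with margin E = 0.05 at 98% confidence, z = 2.326.
n = p̂(1−p̂)(z/E)² = 0.044 × 0.956 × (2.326/0.05)² = 91.03 — call this n₀.
Finite-population correction with N = 414: n = n₀ / (1 + (n₀−1)/N) = 91.03 / 1.217 = 74.80
Round up: n = 75.

75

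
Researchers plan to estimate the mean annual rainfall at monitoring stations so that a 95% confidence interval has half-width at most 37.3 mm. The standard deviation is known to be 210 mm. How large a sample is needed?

For a mean, the margin of error is E = z·σ/√n, so n = (zσ/E)².
At 95% confidence, z = 1.960.
n = (1.960 × 210 / 37.3)² = 121.77
Round up: n = 122.

122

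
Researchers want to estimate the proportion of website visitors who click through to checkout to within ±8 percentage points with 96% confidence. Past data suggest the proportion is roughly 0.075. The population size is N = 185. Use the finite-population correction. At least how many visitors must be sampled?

n = 37

For a proportion with margin E = 0.08 at 96% confidence, z = 2.054.
n = p̂(1−p̂)(z/E)² = 0.075 × 0.925 × (2.054/0.08)² = 45.73 — call this n₀.
Finite-population correction with N = 185: n = n₀ / (1 + (n₀−1)/N) = 45.73 / 1.242 = 36.82
Round up: n = 37.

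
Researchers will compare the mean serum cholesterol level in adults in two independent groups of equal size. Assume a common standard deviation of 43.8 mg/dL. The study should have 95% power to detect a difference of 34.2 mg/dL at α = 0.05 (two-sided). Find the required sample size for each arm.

43 per group

For two equal groups, n per group = 2·((z_{α/2} + z_β)·σ/δ)².
z_{α/2} = 1.960; z_β = 1.645 (power 95%).
n = 2 × (3.605 × 43.8 / 34.2)² = 2 × 21.32 = 42.64
Round up: n = 43 per group.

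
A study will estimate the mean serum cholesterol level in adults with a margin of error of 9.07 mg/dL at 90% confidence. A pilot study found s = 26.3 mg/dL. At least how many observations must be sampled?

For a mean, the margin of error is E = z·σ/√n, so n = (zσ/E)².
At 90% confidence, z = 1.645.
n = (1.645 × 26.3 / 9.07)² = 22.75
Round up: n = 23.

23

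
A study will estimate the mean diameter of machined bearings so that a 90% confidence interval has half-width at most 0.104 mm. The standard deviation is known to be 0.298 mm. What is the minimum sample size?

n = 23

For a mean, the margin of error is E = z·σ/√n, so n = (zσ/E)².
At 90% confidence, z = 1.645.
n = (1.645 × 0.298 / 0.104)² = 22.22
Round up: n = 23.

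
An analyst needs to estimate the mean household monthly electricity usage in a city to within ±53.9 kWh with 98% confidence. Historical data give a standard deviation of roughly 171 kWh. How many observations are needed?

For a mean, the margin of error is E = z·σ/√n, so n = (zσ/E)².
At 98% confidence, z = 2.326.
n = (2.326 × 171 / 53.9)² = 54.45
Round up: n = 55.

n = 55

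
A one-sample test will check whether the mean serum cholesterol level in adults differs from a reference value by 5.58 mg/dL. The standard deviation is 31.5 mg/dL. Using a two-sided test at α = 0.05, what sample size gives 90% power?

335

For a one-sample z-test, n = ((z_{α/2} + z_β)·σ/δ)².
z_{α/2} = 1.960 (two-sided α = 0.05); z_β = 1.282 (power 90% → β = 0.1).
n = (3.242 × 31.5 / 5.58)² = 334.95
Round up: n = 335.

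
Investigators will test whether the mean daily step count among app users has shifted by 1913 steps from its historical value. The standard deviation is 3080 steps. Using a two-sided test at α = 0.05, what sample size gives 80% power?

21

For a one-sample z-test, n = ((z_{α/2} + z_β)·σ/δ)².
z_{α/2} = 1.960 (two-sided α = 0.05); z_β = 0.842 (power 80% → β = 0.2).
n = (2.802 × 3080 / 1913)² = 20.35
Round up: n = 21.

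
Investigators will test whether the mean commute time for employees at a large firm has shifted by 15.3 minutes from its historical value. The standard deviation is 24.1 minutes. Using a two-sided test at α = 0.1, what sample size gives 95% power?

n = 27

For a one-sample z-test, n = ((z_{α/2} + z_β)·σ/δ)².
z_{α/2} = 1.645 (two-sided α = 0.1); z_β = 1.645 (power 95% → β = 0.05).
n = (3.290 × 24.1 / 15.3)² = 26.86
Round up: n = 27.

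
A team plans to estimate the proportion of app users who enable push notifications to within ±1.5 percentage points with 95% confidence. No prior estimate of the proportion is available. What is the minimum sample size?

For a proportion with margin E = 0.015 at 95% confidence, z = 1.960.
With no prior estimate, use p = 0.5, which maximizes p(1−p) at 0.25.
n = 0.25 × (z/E)² = 0.25 × (1.960/0.015)² = 4268.44
Round up: n = 4269.

4269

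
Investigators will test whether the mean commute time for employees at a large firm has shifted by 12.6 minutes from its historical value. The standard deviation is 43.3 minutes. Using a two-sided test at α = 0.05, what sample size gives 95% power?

For a one-sample z-test, n = ((z_{α/2} + z_β)·σ/δ)².
z_{α/2} = 1.960 (two-sided α = 0.05); z_β = 1.645 (power 95% → β = 0.05).
n = (3.605 × 43.3 / 12.6)² = 153.48
Round up: n = 154.

154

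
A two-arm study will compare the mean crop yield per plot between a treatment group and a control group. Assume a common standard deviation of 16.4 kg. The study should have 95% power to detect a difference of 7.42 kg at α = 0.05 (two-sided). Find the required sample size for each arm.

127 per group

For two equal groups, n per group = 2·((z_{α/2} + z_β)·σ/δ)².
z_{α/2} = 1.960; z_β = 1.645 (power 95%).
n = 2 × (3.605 × 16.4 / 7.42)² = 2 × 63.49 = 126.98
Round up: n = 127 per group.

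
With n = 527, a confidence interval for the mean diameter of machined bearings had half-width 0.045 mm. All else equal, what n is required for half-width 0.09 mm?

132

Margin of error scales as 1/√n, so n₂ = n₁·(E₁/E₂)².
n₂ = 527 × (0.045/0.09)² = 527 × 0.25 = 131.75
Round up: n₂ = 132.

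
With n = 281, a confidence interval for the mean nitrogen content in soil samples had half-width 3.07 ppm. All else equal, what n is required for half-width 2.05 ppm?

631

Margin of error scales as 1/√n, so n₂ = n₁·(E₁/E₂)².
n₂ = 281 × (3.07/2.05)² = 281 × 2.243 = 630.28
Round up: n₂ = 631.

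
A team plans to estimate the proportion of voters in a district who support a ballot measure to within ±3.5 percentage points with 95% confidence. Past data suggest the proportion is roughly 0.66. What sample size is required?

For a proportion with margin E = 0.035 at 95% confidence, z = 1.960.
n = p̂(1−p̂)(z/E)² = 0.66 × 0.34 × (1.960/0.035)² = 703.72
Round up: n = 704.

n = 704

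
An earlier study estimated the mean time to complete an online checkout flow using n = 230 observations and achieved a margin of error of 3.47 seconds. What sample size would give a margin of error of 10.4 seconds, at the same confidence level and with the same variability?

Margin of error scales as 1/√n, so n₂ = n₁·(E₁/E₂)².
n₂ = 230 × (3.47/10.4)² = 230 × 0.1113 = 25.60
Round up: n₂ = 26.

n = 26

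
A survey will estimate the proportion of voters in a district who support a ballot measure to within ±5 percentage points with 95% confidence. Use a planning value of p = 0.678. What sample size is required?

336

For a proportion with margin E = 0.05 at 95% confidence, z = 1.960.
n = p̂(1−p̂)(z/E)² = 0.678 × 0.322 × (1.960/0.05)² = 335.47
Round up: n = 336.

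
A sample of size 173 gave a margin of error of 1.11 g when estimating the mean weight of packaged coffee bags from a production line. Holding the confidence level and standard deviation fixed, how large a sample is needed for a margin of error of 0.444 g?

1082

Margin of error scales as 1/√n, so n₂ = n₁·(E₁/E₂)².
n₂ = 173 × (1.11/0.444)² = 173 × 6.25 = 1081.25
Round up: n₂ = 1082.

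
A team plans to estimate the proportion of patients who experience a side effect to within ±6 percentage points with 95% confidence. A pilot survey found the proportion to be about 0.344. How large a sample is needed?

For a proportion with margin E = 0.06 at 95% confidence, z = 1.960.
n = p̂(1−p̂)(z/E)² = 0.344 × 0.656 × (1.960/0.06)² = 240.81
Round up: n = 241.

n = 241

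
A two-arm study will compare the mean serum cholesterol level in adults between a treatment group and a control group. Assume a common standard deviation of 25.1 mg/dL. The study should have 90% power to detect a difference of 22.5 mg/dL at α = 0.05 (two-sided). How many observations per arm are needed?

27 per group

For two equal groups, n per group = 2·((z_{α/2} + z_β)·σ/δ)².
z_{α/2} = 1.960; z_β = 1.282 (power 90%).
n = 2 × (3.242 × 25.1 / 22.5)² = 2 × 13.08 = 26.16
Round up: n = 27 per group.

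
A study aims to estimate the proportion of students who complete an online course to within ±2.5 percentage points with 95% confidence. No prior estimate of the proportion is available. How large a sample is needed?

For a proportion with margin E = 0.025 at 95% confidence, z = 1.960.
With no prior estimate, use p = 0.5, which maximizes p(1−p) at 0.25.
n = 0.25 × (z/E)² = 0.25 × (1.960/0.025)² = 1536.64
Round up: n = 1537.

1537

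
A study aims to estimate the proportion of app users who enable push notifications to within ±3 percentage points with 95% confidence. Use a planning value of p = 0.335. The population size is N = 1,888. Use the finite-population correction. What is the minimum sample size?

For a proportion with margin E = 0.03 at 95% confidence, z = 1.960.
n = p̂(1−p̂)(z/E)² = 0.335 × 0.665 × (1.960/0.03)² = 950.90 — call this n₀.
Finite-population correction with N = 1,888: n = n₀ / (1 + (n₀−1)/N) = 950.90 / 1.503 = 632.67
Round up: n = 633.

n = 633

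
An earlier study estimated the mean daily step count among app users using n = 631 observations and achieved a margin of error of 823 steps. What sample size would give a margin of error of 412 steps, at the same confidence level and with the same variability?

n = 2518

Margin of error scales as 1/√n, so n₂ = n₁·(E₁/E₂)².
n₂ = 631 × (823/412)² = 631 × 3.99 = 2517.69
Round up: n₂ = 2518.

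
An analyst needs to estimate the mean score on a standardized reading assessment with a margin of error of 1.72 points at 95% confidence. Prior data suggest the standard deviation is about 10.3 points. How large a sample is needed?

For a mean, the margin of error is E = z·σ/√n, so n = (zσ/E)².
At 95% confidence, z = 1.960.
n = (1.960 × 10.3 / 1.72)² = 137.76
Round up: n = 138.

n = 138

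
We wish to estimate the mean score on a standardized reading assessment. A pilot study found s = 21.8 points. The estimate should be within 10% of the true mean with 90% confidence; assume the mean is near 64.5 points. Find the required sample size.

31

For a mean, the margin of error is E = z·σ/√n, so n = (zσ/E)².
At 90% confidence, z = 1.645.
E = 10% of 64.5 = 6.45 points.
n = (1.645 × 21.8 / 6.45)² = 30.91
Round up: n = 31.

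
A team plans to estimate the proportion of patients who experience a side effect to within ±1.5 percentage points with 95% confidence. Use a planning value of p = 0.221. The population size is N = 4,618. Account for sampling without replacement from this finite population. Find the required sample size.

For a proportion with margin E = 0.015 at 95% confidence, z = 1.960.
n = p̂(1−p̂)(z/E)² = 0.221 × 0.779 × (1.960/0.015)² = 2939.40 — call this n₀.
Finite-population correction with N = 4,618: n = n₀ / (1 + (n₀−1)/N) = 2939.40 / 1.636 = 1796.70
Round up: n = 1797.

1797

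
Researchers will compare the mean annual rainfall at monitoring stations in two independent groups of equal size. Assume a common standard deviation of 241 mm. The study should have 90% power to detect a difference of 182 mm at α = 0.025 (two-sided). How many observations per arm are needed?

For two equal groups, n per group = 2·((z_{α/2} + z_β)·σ/δ)².
z_{α/2} = 2.241; z_β = 1.282 (power 90%).
n = 2 × (3.523 × 241 / 182)² = 2 × 21.76 = 43.52
Round up: n = 44 per group.

44 per group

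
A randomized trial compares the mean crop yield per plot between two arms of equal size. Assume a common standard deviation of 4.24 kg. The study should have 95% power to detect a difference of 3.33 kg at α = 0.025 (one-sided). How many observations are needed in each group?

43 per group

For two equal groups, n per group = 2·((z_α + z_β)·σ/δ)².
z_α = 1.960; z_β = 1.645 (power 95%).
n = 2 × (3.605 × 4.24 / 3.33)² = 2 × 21.07 = 42.14
Round up: n = 43 per group.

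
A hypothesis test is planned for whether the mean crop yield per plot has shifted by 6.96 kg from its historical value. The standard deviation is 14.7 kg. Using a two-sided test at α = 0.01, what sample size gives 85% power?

For a one-sample z-test, n = ((z_{α/2} + z_β)·σ/δ)².
z_{α/2} = 2.576 (two-sided α = 0.01); z_β = 1.036 (power 85% → β = 0.15).
n = (3.612 × 14.7 / 6.96)² = 58.20
Round up: n = 59.

59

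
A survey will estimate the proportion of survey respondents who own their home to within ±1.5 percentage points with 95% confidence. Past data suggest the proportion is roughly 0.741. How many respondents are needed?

3277

For a proportion with margin E = 0.015 at 95% confidence, z = 1.960.
n = p̂(1−p̂)(z/E)² = 0.741 × 0.259 × (1.960/0.015)² = 3276.78
Round up: n = 3277.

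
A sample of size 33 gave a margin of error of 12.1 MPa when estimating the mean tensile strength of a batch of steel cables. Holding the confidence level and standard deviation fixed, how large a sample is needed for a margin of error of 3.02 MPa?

Margin of error scales as 1/√n, so n₂ = n₁·(E₁/E₂)².
n₂ = 33 × (12.1/3.02)² = 33 × 16.05 = 529.65
Round up: n₂ = 530.

530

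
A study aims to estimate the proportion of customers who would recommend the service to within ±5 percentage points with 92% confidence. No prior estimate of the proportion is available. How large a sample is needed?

307

For a proportion with margin E = 0.05 at 92% confidence, z = 1.751.
With no prior estimate, use p = 0.5, which maximizes p(1−p) at 0.25.
n = 0.25 × (z/E)² = 0.25 × (1.751/0.05)² = 306.60
Round up: n = 307.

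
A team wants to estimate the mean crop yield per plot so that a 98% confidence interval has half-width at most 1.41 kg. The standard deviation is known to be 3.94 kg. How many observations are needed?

n = 43

For a mean, the margin of error is E = z·σ/√n, so n = (zσ/E)².
At 98% confidence, z = 2.326.
n = (2.326 × 3.94 / 1.41)² = 42.24
Round up: n = 43.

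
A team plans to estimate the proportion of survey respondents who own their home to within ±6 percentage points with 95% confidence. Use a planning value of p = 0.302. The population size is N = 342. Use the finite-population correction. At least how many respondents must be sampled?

136

For a proportion with margin E = 0.06 at 95% confidence, z = 1.960.
n = p̂(1−p̂)(z/E)² = 0.302 × 0.698 × (1.960/0.06)² = 224.94 — call this n₀.
Finite-population correction with N = 342: n = n₀ / (1 + (n₀−1)/N) = 224.94 / 1.655 = 135.92
Round up: n = 136.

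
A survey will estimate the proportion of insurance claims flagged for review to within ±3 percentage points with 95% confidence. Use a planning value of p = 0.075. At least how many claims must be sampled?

For a proportion with margin E = 0.03 at 95% confidence, z = 1.960.
n = p̂(1−p̂)(z/E)² = 0.075 × 0.925 × (1.960/0.03)² = 296.12
Round up: n = 297.

297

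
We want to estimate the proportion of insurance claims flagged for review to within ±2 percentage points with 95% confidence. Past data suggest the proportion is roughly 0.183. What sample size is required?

For a proportion with margin E = 0.02 at 95% confidence, z = 1.960.
n = p̂(1−p̂)(z/E)² = 0.183 × 0.817 × (1.960/0.02)² = 1435.90
Round up: n = 1436.

1436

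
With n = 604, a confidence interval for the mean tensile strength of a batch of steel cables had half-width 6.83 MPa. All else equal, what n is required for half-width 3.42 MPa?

Margin of error scales as 1/√n, so n₂ = n₁·(E₁/E₂)².
n₂ = 604 × (6.83/3.42)² = 604 × 3.988 = 2408.75
Round up: n₂ = 2409.

2409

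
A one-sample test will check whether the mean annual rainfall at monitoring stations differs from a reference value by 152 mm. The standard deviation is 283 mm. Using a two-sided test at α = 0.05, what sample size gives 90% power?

n = 37

For a one-sample z-test, n = ((z_{α/2} + z_β)·σ/δ)².
z_{α/2} = 1.960 (two-sided α = 0.05); z_β = 1.282 (power 90% → β = 0.1).
n = (3.242 × 283 / 152)² = 36.43
Round up: n = 37.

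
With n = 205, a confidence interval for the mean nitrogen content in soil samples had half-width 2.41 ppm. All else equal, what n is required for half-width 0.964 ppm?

1282

Margin of error scales as 1/√n, so n₂ = n₁·(E₁/E₂)².
n₂ = 205 × (2.41/0.964)² = 205 × 6.25 = 1281.25
Round up: n₂ = 1282.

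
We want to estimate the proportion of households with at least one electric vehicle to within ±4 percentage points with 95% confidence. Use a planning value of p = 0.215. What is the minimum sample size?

For a proportion with margin E = 0.04 at 95% confidence, z = 1.960.
n = p̂(1−p̂)(z/E)² = 0.215 × 0.785 × (1.960/0.04)² = 405.23
Round up: n = 406.

406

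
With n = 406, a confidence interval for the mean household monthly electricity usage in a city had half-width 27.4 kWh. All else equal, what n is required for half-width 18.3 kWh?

Margin of error scales as 1/√n, so n₂ = n₁·(E₁/E₂)².
n₂ = 406 × (27.4/18.3)² = 406 × 2.242 = 910.25
Round up: n₂ = 911.

911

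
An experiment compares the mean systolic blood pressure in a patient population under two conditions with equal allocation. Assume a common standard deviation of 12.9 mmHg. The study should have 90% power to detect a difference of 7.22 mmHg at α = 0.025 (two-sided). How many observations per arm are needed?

For two equal groups, n per group = 2·((z_{α/2} + z_β)·σ/δ)².
z_{α/2} = 2.241; z_β = 1.282 (power 90%).
n = 2 × (3.523 × 12.9 / 7.22)² = 2 × 39.62 = 79.24
Round up: n = 80 per group.

80 per group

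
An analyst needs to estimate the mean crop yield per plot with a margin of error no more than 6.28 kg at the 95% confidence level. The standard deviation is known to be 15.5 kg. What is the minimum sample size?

n = 24

For a mean, the margin of error is E = z·σ/√n, so n = (zσ/E)².
At 95% confidence, z = 1.960.
n = (1.960 × 15.5 / 6.28)² = 23.40
Round up: n = 24.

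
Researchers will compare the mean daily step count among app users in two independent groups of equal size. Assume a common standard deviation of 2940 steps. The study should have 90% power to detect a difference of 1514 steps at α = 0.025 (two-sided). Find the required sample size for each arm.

94 per group

For two equal groups, n per group = 2·((z_{α/2} + z_β)·σ/δ)².
z_{α/2} = 2.241; z_β = 1.282 (power 90%).
n = 2 × (3.523 × 2940 / 1514)² = 2 × 46.80 = 93.60
Round up: n = 94 per group.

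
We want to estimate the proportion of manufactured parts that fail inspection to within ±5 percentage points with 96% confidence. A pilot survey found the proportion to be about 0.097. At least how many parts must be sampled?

For a proportion with margin E = 0.05 at 96% confidence, z = 2.054.
n = p̂(1−p̂)(z/E)² = 0.097 × 0.903 × (2.054/0.05)² = 147.82
Round up: n = 148.

148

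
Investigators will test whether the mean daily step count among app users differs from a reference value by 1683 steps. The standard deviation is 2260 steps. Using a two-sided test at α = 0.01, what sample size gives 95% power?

For a one-sample z-test, n = ((z_{α/2} + z_β)·σ/δ)².
z_{α/2} = 2.576 (two-sided α = 0.01); z_β = 1.645 (power 95% → β = 0.05).
n = (4.221 × 2260 / 1683)² = 32.13
Round up: n = 33.

33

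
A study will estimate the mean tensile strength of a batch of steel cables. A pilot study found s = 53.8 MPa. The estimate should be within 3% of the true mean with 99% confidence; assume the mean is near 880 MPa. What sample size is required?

For a mean, the margin of error is E = z·σ/√n, so n = (zσ/E)².
At 99% confidence, z = 2.576.
E = 3% of 880 = 26.4 MPa.
n = (2.576 × 53.8 / 26.4)² = 27.56
Round up: n = 28.

28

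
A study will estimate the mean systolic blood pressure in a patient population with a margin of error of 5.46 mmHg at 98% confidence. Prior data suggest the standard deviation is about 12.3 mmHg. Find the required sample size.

28

For a mean, the margin of error is E = z·σ/√n, so n = (zσ/E)².
At 98% confidence, z = 2.326.
n = (2.326 × 12.3 / 5.46)² = 27.46
Round up: n = 28.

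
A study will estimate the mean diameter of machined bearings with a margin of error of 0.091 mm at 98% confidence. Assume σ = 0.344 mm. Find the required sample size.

n = 78

For a mean, the margin of error is E = z·σ/√n, so n = (zσ/E)².
At 98% confidence, z = 2.326.
n = (2.326 × 0.344 / 0.091)² = 77.31
Round up: n = 78.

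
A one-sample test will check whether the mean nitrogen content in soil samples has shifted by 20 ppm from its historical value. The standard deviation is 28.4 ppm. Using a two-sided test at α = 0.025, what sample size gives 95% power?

For a one-sample z-test, n = ((z_{α/2} + z_β)·σ/δ)².
z_{α/2} = 2.241 (two-sided α = 0.025); z_β = 1.645 (power 95% → β = 0.05).
n = (3.886 × 28.4 / 20)² = 30.45
Round up: n = 31.

31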